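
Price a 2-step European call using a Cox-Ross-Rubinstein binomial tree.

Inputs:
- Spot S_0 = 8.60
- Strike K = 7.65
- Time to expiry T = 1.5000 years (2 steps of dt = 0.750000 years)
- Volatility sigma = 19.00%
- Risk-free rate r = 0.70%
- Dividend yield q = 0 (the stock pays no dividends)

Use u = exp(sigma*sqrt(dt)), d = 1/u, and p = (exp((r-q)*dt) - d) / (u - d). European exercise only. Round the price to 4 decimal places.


Answer: Price = V(0,0) = 1.4287

Derivation:
dt = T/N = 0.750000
u = exp(sigma*sqrt(dt)) = 1.178856; d = 1/u = 0.848280
p = (exp((r-q)*dt) - d) / (u - d) = 0.474879
Discount per step: exp(-r*dt) = 0.994764
Stock lattice S(k, i) with i counting down-moves:
  k=0: S(0,0) = 8.6000
  k=1: S(1,0) = 10.1382; S(1,1) = 7.2952
  k=2: S(2,0) = 11.9514; S(2,1) = 8.6000; S(2,2) = 6.1884
Terminal payoffs V(N, i) = max(S_T - K, 0):
  V(2,0) = 4.301441; V(2,1) = 0.950000; V(2,2) = 0.000000
Backward induction: V(k, i) = exp(-r*dt) * [p * V(k+1, i) + (1-p) * V(k+1, i+1)].
  V(1,0) = exp(-r*dt) * [p*4.301441 + (1-p)*0.950000] = 2.528222
  V(1,1) = exp(-r*dt) * [p*0.950000 + (1-p)*0.000000] = 0.448773
  V(0,0) = exp(-r*dt) * [p*2.528222 + (1-p)*0.448773] = 1.428740


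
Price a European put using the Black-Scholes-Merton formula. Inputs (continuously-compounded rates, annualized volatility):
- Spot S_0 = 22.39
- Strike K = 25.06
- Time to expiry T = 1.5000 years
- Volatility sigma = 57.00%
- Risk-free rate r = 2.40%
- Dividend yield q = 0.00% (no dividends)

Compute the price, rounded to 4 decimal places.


d1 = (ln(S/K) + (r - q + 0.5*sigma^2) * T) / (sigma * sqrt(T)) = 0.23924278
d2 = d1 - sigma * sqrt(T) = -0.45886179
exp(-rT) = 0.96464029; exp(-qT) = 1.00000000
P = K * exp(-rT) * N(-d2) - S_0 * exp(-qT) * N(-d1)
N(-d1) = 0.40545867; N(-d2) = 0.67683329
P = 25.0600 * 0.96464029 * 0.67683329 - 22.3900 * 1.00000000 * 0.40545867 = 7.2835

Answer: Price = 7.2835


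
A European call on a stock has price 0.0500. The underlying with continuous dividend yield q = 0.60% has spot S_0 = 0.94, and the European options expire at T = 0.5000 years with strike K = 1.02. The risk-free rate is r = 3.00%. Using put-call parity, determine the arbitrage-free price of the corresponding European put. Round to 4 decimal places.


Put-call parity: C - P = S_0 * exp(-qT) - K * exp(-rT).
S_0 * exp(-qT) = 0.9400 * 0.99700450 = 0.93718423
K * exp(-rT) = 1.0200 * 0.98511194 = 1.00481418
P = C - S*exp(-qT) + K*exp(-rT)
P = 0.0500 - 0.93718423 + 1.00481418 = 0.1176

Answer: Put price = 0.1176


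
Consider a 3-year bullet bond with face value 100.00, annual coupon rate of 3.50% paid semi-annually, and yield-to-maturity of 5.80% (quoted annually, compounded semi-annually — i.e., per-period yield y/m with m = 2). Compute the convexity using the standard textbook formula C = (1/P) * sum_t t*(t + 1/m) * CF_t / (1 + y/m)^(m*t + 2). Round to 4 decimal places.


Answer: Convexity = 9.3416

Derivation:
Coupon per period c = face * coupon_rate / m = 1.750000
Periods per year m = 2; per-period yield y/m = 0.029000
Number of cashflows N = 6
Cashflows (t years, CF_t, discount factor 1/(1+y/m)^(m*t), PV):
  t = 0.5000: CF_t = 1.750000, DF = 0.971817, PV = 1.700680
  t = 1.0000: CF_t = 1.750000, DF = 0.944429, PV = 1.652751
  t = 1.5000: CF_t = 1.750000, DF = 0.917812, PV = 1.606172
  t = 2.0000: CF_t = 1.750000, DF = 0.891946, PV = 1.560905
  t = 2.5000: CF_t = 1.750000, DF = 0.866808, PV = 1.516915
  t = 3.0000: CF_t = 101.750000, DF = 0.842379, PV = 85.712107
Price P = sum_t PV_t = 93.749529
Convexity numerator sum_t t*(t + 1/m) * CF_t / (1+y/m)^(m*t + 2):
  t = 0.5000: term = 0.803086
  t = 1.0000: term = 2.341358
  t = 1.5000: term = 4.550744
  t = 2.0000: term = 7.370820
  t = 2.5000: term = 10.744636
  t = 3.0000: term = 849.964366
Convexity = (1/P) * sum = 875.775010 / 93.749529 = 9.341647


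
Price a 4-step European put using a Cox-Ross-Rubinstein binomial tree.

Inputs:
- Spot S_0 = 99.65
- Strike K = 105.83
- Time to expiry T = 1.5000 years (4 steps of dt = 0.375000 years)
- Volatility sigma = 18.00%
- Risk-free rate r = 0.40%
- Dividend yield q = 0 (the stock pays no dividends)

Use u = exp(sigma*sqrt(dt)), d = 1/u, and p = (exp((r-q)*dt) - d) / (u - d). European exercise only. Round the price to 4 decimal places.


Answer: Price = V(0,0) = 12.3121

Derivation:
dt = T/N = 0.375000
u = exp(sigma*sqrt(dt)) = 1.116532; d = 1/u = 0.895631
p = (exp((r-q)*dt) - d) / (u - d) = 0.479267
Discount per step: exp(-r*dt) = 0.998501
Stock lattice S(k, i) with i counting down-moves:
  k=0: S(0,0) = 99.6500
  k=1: S(1,0) = 111.2624; S(1,1) = 89.2496
  k=2: S(2,0) = 124.2279; S(2,1) = 99.6500; S(2,2) = 79.9347
  k=3: S(3,0) = 138.7044; S(3,1) = 111.2624; S(3,2) = 89.2496; S(3,3) = 71.5920
  k=4: S(4,0) = 154.8679; S(4,1) = 124.2279; S(4,2) = 99.6500; S(4,3) = 79.9347; S(4,4) = 64.1200
Terminal payoffs V(N, i) = max(K - S_T, 0):
  V(4,0) = 0.000000; V(4,1) = 0.000000; V(4,2) = 6.180000; V(4,3) = 25.895307; V(4,4) = 41.710028
Backward induction: V(k, i) = exp(-r*dt) * [p * V(k+1, i) + (1-p) * V(k+1, i+1)].
  V(3,0) = exp(-r*dt) * [p*0.000000 + (1-p)*0.000000] = 0.000000
  V(3,1) = exp(-r*dt) * [p*0.000000 + (1-p)*6.180000] = 3.213309
  V(3,2) = exp(-r*dt) * [p*6.180000 + (1-p)*25.895307] = 16.421768
  V(3,3) = exp(-r*dt) * [p*25.895307 + (1-p)*41.710028] = 34.079403
  V(2,0) = exp(-r*dt) * [p*0.000000 + (1-p)*3.213309] = 1.670769
  V(2,1) = exp(-r*dt) * [p*3.213309 + (1-p)*16.421768] = 10.076269
  V(2,2) = exp(-r*dt) * [p*16.421768 + (1-p)*34.079403] = 25.578292
  V(1,0) = exp(-r*dt) * [p*1.670769 + (1-p)*10.076269] = 6.038729
  V(1,1) = exp(-r*dt) * [p*10.076269 + (1-p)*25.578292] = 18.121488
  V(0,0) = exp(-r*dt) * [p*6.038729 + (1-p)*18.121488] = 12.312143


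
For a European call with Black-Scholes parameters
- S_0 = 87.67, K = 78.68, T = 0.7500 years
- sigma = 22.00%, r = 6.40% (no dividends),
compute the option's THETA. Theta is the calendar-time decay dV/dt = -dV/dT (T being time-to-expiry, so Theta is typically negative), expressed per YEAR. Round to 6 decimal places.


d1 = 0.9150517426; d2 = 0.7245261538
phi(d1) = 0.2624752784; exp(-qT) = 1.0000000000; exp(-rT) = 0.9531337871
Theta = -S*exp(-qT)*phi(d1)*sigma/(2*sqrt(T)) - r*K*exp(-rT)*N(d2) + q*S*exp(-qT)*N(d1)
N(d1) = 0.8199177664; N(d2) = 0.7656286117; sqrt(T) = 0.8660254038
Term 1 = -87.6700 * 1.0000000000 * 0.2624752784 * 0.2200 / (2 * 0.8660254038) = -2.9228159257
Term 2 = -0.0640 * 78.6800 * 0.9531337871 * 0.7656286117 = -3.6746530865
Term 3 = 0 (no dividend yield, q = 0)
Theta = -2.9228159257 + (-3.6746530865) + (0.0000000000) = -6.597469

Answer: Theta = -6.597469


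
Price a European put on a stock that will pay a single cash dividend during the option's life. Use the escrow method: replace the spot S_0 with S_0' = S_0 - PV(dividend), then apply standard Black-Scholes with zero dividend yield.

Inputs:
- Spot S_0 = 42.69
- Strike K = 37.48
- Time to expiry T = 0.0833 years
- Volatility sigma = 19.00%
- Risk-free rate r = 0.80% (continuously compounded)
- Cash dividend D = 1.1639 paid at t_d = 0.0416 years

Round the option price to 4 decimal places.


Answer: Price = 0.0251

Derivation:
PV(D) = D * exp(-r * t_d) = 1.1639 * 0.99966726 = 1.16351272
S_0' = S_0 - PV(D) = 42.6900 - 1.16351272 = 41.52648728
d1 = (ln(S_0'/K) + (r + sigma^2/2)*T) / (sigma*sqrt(T)) = 1.90917441
d2 = d1 - sigma*sqrt(T) = 1.85433710
exp(-rT) = 0.99933382
N(-d1) = 0.02811980; N(-d2) = 0.03184547
P = K * exp(-rT) * N(-d2) - S_0' * N(-d1) = 37.4800 * 0.99933382 * 0.03184547 - 41.52648728 * 0.02811980 = 0.0251


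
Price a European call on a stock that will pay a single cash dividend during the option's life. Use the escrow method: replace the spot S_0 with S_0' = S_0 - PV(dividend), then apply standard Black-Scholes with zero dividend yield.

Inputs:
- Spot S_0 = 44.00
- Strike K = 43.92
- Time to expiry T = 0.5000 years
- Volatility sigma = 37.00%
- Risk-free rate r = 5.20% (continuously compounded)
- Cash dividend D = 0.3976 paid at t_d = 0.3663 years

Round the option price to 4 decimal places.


PV(D) = D * exp(-r * t_d) = 0.3976 * 0.98113266 = 0.39009835
S_0' = S_0 - PV(D) = 44.0000 - 0.39009835 = 43.60990165
d1 = (ln(S_0'/K) + (r + sigma^2/2)*T) / (sigma*sqrt(T)) = 0.20310946
d2 = d1 - sigma*sqrt(T) = -0.05852004
exp(-rT) = 0.97433509
N(d1) = 0.58047526; N(d2) = 0.47666720
C = S_0' * N(d1) - K * exp(-rT) * N(d2) = 43.60990165 * 0.58047526 - 43.9200 * 0.97433509 * 0.47666720 = 4.9165

Answer: Price = 4.9165


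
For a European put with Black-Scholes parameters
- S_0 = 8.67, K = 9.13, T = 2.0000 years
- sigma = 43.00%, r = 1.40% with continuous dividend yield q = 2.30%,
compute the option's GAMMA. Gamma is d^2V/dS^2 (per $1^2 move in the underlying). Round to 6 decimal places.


d1 = 0.1894439315; d2 = -0.4186679004
phi(d1) = 0.3918473083; exp(-qT) = 0.9550419622; exp(-rT) = 0.9723883668
Gamma = exp(-qT) * phi(d1) / (S * sigma * sqrt(T)) = 0.9550419622 * 0.3918473083 / (8.6700 * 0.4300 * 1.4142135624) = 0.070980

Answer: Gamma = 0.070980


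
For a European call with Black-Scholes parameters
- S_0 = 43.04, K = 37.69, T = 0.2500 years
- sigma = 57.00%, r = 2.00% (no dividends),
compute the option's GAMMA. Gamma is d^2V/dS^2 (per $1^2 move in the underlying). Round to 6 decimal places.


d1 = 0.6257810827; d2 = 0.3407810827
phi(d1) = 0.3280007071; exp(-qT) = 1.0000000000; exp(-rT) = 0.9950124792
Gamma = exp(-qT) * phi(d1) / (S * sigma * sqrt(T)) = 1.0000000000 * 0.3280007071 / (43.0400 * 0.5700 * 0.5000000000) = 0.026740

Answer: Gamma = 0.026740


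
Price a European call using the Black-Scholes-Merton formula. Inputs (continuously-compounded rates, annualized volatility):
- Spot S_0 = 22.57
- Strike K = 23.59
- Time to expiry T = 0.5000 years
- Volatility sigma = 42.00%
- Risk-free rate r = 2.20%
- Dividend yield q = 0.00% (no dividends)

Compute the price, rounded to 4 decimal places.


d1 = (ln(S/K) + (r - q + 0.5*sigma^2) * T) / (sigma * sqrt(T)) = 0.03669782
d2 = d1 - sigma * sqrt(T) = -0.26028703
exp(-rT) = 0.98906028; exp(-qT) = 1.00000000
C = S_0 * exp(-qT) * N(d1) - K * exp(-rT) * N(d2)
N(d1) = 0.51463703; N(d2) = 0.39732119
C = 22.5700 * 1.00000000 * 0.51463703 - 23.5900 * 0.98906028 * 0.39732119 = 2.3451

Answer: Price = 2.3451


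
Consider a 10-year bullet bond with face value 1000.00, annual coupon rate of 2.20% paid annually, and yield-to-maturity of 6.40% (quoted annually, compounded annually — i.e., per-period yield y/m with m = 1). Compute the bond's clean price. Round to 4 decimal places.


Answer: Price = 696.6511

Derivation:
Coupon per period c = face * coupon_rate / m = 22.000000
Periods per year m = 1; per-period yield y/m = 0.064000
Number of cashflows N = 10
Cashflows (t years, CF_t, discount factor 1/(1+y/m)^(m*t), PV):
  t = 1.0000: CF_t = 22.000000, DF = 0.939850, PV = 20.676692
  t = 2.0000: CF_t = 22.000000, DF = 0.883317, PV = 19.432981
  t = 3.0000: CF_t = 22.000000, DF = 0.830185, PV = 18.264080
  t = 4.0000: CF_t = 22.000000, DF = 0.780249, PV = 17.165489
  t = 5.0000: CF_t = 22.000000, DF = 0.733317, PV = 16.132978
  t = 6.0000: CF_t = 22.000000, DF = 0.689208, PV = 15.162573
  t = 7.0000: CF_t = 22.000000, DF = 0.647752, PV = 14.250539
  t = 8.0000: CF_t = 22.000000, DF = 0.608789, PV = 13.393364
  t = 9.0000: CF_t = 22.000000, DF = 0.572170, PV = 12.587748
  t = 10.0000: CF_t = 1022.000000, DF = 0.537754, PV = 549.584678
Price P = sum_t PV_t = 696.651120


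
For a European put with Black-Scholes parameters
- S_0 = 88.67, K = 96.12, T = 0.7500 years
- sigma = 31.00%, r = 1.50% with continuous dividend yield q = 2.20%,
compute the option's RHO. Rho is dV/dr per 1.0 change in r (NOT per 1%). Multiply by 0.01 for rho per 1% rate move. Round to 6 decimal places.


Answer: Rho = -48.130022

Derivation:
d1 = -0.1858259482; d2 = -0.4542938234
phi(d1) = 0.3921134081; exp(-qT) = 0.9836353794; exp(-rT) = 0.9888130446
N(-d2) = 0.6751913195
Rho = -K*T*exp(-rT)*N(-d2) = -96.1200 * 0.7500 * 0.9888130446 * 0.6751913195 = -48.130022


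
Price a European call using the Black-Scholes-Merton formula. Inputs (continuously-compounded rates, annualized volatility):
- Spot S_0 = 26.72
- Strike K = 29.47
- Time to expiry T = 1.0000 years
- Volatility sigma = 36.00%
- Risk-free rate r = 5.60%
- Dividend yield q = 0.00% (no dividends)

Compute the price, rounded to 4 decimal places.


Answer: Price = 3.3523

Derivation:
d1 = (ln(S/K) + (r - q + 0.5*sigma^2) * T) / (sigma * sqrt(T)) = 0.06344320
d2 = d1 - sigma * sqrt(T) = -0.29655680
exp(-rT) = 0.94553914; exp(-qT) = 1.00000000
C = S_0 * exp(-qT) * N(d1) - K * exp(-rT) * N(d2)
N(d1) = 0.52529321; N(d2) = 0.38340245
C = 26.7200 * 1.00000000 * 0.52529321 - 29.4700 * 0.94553914 * 0.38340245 = 3.3523


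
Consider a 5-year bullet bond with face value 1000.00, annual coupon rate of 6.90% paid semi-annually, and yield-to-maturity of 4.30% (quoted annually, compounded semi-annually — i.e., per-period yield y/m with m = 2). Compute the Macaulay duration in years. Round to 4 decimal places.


Answer: Macaulay duration = 4.3558 years

Derivation:
Coupon per period c = face * coupon_rate / m = 34.500000
Periods per year m = 2; per-period yield y/m = 0.021500
Number of cashflows N = 10
Cashflows (t years, CF_t, discount factor 1/(1+y/m)^(m*t), PV):
  t = 0.5000: CF_t = 34.500000, DF = 0.978953, PV = 33.773862
  t = 1.0000: CF_t = 34.500000, DF = 0.958348, PV = 33.063007
  t = 1.5000: CF_t = 34.500000, DF = 0.938177, PV = 32.367114
  t = 2.0000: CF_t = 34.500000, DF = 0.918431, PV = 31.685868
  t = 2.5000: CF_t = 34.500000, DF = 0.899100, PV = 31.018961
  t = 3.0000: CF_t = 34.500000, DF = 0.880177, PV = 30.366090
  t = 3.5000: CF_t = 34.500000, DF = 0.861651, PV = 29.726960
  t = 4.0000: CF_t = 34.500000, DF = 0.843515, PV = 29.101282
  t = 4.5000: CF_t = 34.500000, DF = 0.825762, PV = 28.488774
  t = 5.0000: CF_t = 1034.500000, DF = 0.808381, PV = 836.270516
Price P = sum_t PV_t = 1115.862434
Macaulay numerator sum_t t * PV_t:
  t * PV_t at t = 0.5000: 16.886931
  t * PV_t at t = 1.0000: 33.063007
  t * PV_t at t = 1.5000: 48.550672
  t * PV_t at t = 2.0000: 63.371736
  t * PV_t at t = 2.5000: 77.547401
  t * PV_t at t = 3.0000: 91.098269
  t * PV_t at t = 3.5000: 104.044360
  t * PV_t at t = 4.0000: 116.405130
  t * PV_t at t = 4.5000: 128.199482
  t * PV_t at t = 5.0000: 4181.352580
Macaulay duration D = (sum_t t * PV_t) / P = 4860.519568 / 1115.862434 = 4.355841


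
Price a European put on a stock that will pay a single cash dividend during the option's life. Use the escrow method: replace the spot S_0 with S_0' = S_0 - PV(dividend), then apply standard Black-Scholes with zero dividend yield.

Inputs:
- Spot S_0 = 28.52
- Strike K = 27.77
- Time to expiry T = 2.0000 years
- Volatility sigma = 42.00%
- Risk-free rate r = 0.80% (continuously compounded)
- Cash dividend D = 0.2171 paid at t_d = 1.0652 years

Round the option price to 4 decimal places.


Answer: Price = 6.0191

Derivation:
PV(D) = D * exp(-r * t_d) = 0.2171 * 0.99151461 = 0.21525782
S_0' = S_0 - PV(D) = 28.5200 - 0.21525782 = 28.30474218
d1 = (ln(S_0'/K) + (r + sigma^2/2)*T) / (sigma*sqrt(T)) = 0.35603341
d2 = d1 - sigma*sqrt(T) = -0.23793628
exp(-rT) = 0.98412732
N(-d1) = 0.36090777; N(-d2) = 0.59403474
P = K * exp(-rT) * N(-d2) - S_0' * N(-d1) = 27.7700 * 0.98412732 * 0.59403474 - 28.30474218 * 0.36090777 = 6.0191


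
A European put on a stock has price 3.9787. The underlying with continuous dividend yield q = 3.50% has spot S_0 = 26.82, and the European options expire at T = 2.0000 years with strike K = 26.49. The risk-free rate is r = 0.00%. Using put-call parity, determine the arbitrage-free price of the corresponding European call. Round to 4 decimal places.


Put-call parity: C - P = S_0 * exp(-qT) - K * exp(-rT).
S_0 * exp(-qT) = 26.8200 * 0.93239382 = 25.00680225
K * exp(-rT) = 26.4900 * 1.00000000 = 26.49000000
C = P + S*exp(-qT) - K*exp(-rT)
C = 3.9787 + 25.00680225 - 26.49000000 = 2.4955

Answer: Call price = 2.4955


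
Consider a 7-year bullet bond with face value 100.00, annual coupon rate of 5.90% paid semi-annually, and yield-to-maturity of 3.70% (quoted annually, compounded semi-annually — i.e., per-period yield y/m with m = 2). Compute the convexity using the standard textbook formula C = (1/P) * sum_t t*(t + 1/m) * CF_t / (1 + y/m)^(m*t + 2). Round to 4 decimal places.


Coupon per period c = face * coupon_rate / m = 2.950000
Periods per year m = 2; per-period yield y/m = 0.018500
Number of cashflows N = 14
Cashflows (t years, CF_t, discount factor 1/(1+y/m)^(m*t), PV):
  t = 0.5000: CF_t = 2.950000, DF = 0.981836, PV = 2.896416
  t = 1.0000: CF_t = 2.950000, DF = 0.964002, PV = 2.843806
  t = 1.5000: CF_t = 2.950000, DF = 0.946492, PV = 2.792151
  t = 2.0000: CF_t = 2.950000, DF = 0.929300, PV = 2.741435
  t = 2.5000: CF_t = 2.950000, DF = 0.912420, PV = 2.691639
  t = 3.0000: CF_t = 2.950000, DF = 0.895847, PV = 2.642748
  t = 3.5000: CF_t = 2.950000, DF = 0.879575, PV = 2.594746
  t = 4.0000: CF_t = 2.950000, DF = 0.863598, PV = 2.547615
  t = 4.5000: CF_t = 2.950000, DF = 0.847912, PV = 2.501340
  t = 5.0000: CF_t = 2.950000, DF = 0.832510, PV = 2.455906
  t = 5.5000: CF_t = 2.950000, DF = 0.817389, PV = 2.411297
  t = 6.0000: CF_t = 2.950000, DF = 0.802542, PV = 2.367498
  t = 6.5000: CF_t = 2.950000, DF = 0.787964, PV = 2.324495
  t = 7.0000: CF_t = 102.950000, DF = 0.773652, PV = 79.647452
Price P = sum_t PV_t = 113.458542
Convexity numerator sum_t t*(t + 1/m) * CF_t / (1+y/m)^(m*t + 2):
  t = 0.5000: term = 1.396076
  t = 1.0000: term = 4.112152
  t = 1.5000: term = 8.074918
  t = 2.0000: term = 13.213742
  t = 2.5000: term = 19.460592
  t = 3.0000: term = 26.749955
  t = 3.5000: term = 35.018759
  t = 4.0000: term = 44.206302
  t = 4.5000: term = 54.254175
  t = 5.0000: term = 65.106194
  t = 5.5000: term = 76.708329
  t = 6.0000: term = 89.008638
  t = 6.5000: term = 101.957203
  t = 7.0000: term = 4030.965870
Convexity = (1/P) * sum = 4570.232904 / 113.458542 = 40.281082

Answer: Convexity = 40.2811


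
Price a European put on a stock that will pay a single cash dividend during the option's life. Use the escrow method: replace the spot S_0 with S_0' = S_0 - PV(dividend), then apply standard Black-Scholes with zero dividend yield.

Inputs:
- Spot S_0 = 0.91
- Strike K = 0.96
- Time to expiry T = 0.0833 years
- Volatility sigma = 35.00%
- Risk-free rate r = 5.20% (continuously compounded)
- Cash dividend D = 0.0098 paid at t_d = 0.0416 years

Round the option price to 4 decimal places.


PV(D) = D * exp(-r * t_d) = 0.0098 * 0.99783914 = 0.00977882
S_0' = S_0 - PV(D) = 0.9100 - 0.00977882 = 0.90022118
d1 = (ln(S_0'/K) + (r + sigma^2/2)*T) / (sigma*sqrt(T)) = -0.54307265
d2 = d1 - sigma*sqrt(T) = -0.64408874
exp(-rT) = 0.99567777
N(-d1) = 0.70646011; N(-d2) = 0.74024105
P = K * exp(-rT) * N(-d2) - S_0' * N(-d1) = 0.9600 * 0.99567777 * 0.74024105 - 0.90022118 * 0.70646011 = 0.0716

Answer: Price = 0.0716


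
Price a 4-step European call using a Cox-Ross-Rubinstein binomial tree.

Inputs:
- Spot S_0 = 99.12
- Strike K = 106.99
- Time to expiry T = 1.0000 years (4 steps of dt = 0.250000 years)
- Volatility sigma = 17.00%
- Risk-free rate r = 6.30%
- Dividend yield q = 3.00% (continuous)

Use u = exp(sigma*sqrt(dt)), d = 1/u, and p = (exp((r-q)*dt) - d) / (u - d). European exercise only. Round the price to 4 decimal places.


dt = T/N = 0.250000
u = exp(sigma*sqrt(dt)) = 1.088717; d = 1/u = 0.918512
p = (exp((r-q)*dt) - d) / (u - d) = 0.527434
Discount per step: exp(-r*dt) = 0.984373
Stock lattice S(k, i) with i counting down-moves:
  k=0: S(0,0) = 99.1200
  k=1: S(1,0) = 107.9136; S(1,1) = 91.0429
  k=2: S(2,0) = 117.4874; S(2,1) = 99.1200; S(2,2) = 83.6241
  k=3: S(3,0) = 127.9106; S(3,1) = 107.9136; S(3,2) = 91.0429; S(3,3) = 76.8097
  k=4: S(4,0) = 139.2584; S(4,1) = 117.4874; S(4,2) = 99.1200; S(4,3) = 83.6241; S(4,4) = 70.5507
Terminal payoffs V(N, i) = max(S_T - K, 0):
  V(4,0) = 32.268405; V(4,1) = 10.497417; V(4,2) = 0.000000; V(4,3) = 0.000000; V(4,4) = 0.000000
Backward induction: V(k, i) = exp(-r*dt) * [p * V(k+1, i) + (1-p) * V(k+1, i+1)].
  V(3,0) = exp(-r*dt) * [p*32.268405 + (1-p)*10.497417] = 21.636707
  V(3,1) = exp(-r*dt) * [p*10.497417 + (1-p)*0.000000] = 5.450178
  V(3,2) = exp(-r*dt) * [p*0.000000 + (1-p)*0.000000] = 0.000000
  V(3,3) = exp(-r*dt) * [p*0.000000 + (1-p)*0.000000] = 0.000000
  V(2,0) = exp(-r*dt) * [p*21.636707 + (1-p)*5.450178] = 13.768931
  V(2,1) = exp(-r*dt) * [p*5.450178 + (1-p)*0.000000] = 2.829690
  V(2,2) = exp(-r*dt) * [p*0.000000 + (1-p)*0.000000] = 0.000000
  V(1,0) = exp(-r*dt) * [p*13.768931 + (1-p)*2.829690] = 8.465041
  V(1,1) = exp(-r*dt) * [p*2.829690 + (1-p)*0.000000] = 1.469153
  V(0,0) = exp(-r*dt) * [p*8.465041 + (1-p)*1.469153] = 5.078407

Answer: Price = V(0,0) = 5.0784


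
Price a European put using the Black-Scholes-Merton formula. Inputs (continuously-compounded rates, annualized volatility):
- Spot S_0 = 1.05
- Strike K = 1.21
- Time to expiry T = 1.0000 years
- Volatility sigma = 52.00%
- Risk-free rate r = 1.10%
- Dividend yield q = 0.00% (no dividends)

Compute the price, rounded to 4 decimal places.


Answer: Price = 0.3109

Derivation:
d1 = (ln(S/K) + (r - q + 0.5*sigma^2) * T) / (sigma * sqrt(T)) = 0.00840347
d2 = d1 - sigma * sqrt(T) = -0.51159653
exp(-rT) = 0.98906028; exp(-qT) = 1.00000000
P = K * exp(-rT) * N(-d2) - S_0 * exp(-qT) * N(-d1)
N(-d1) = 0.49664754; N(-d2) = 0.69553329
P = 1.2100 * 0.98906028 * 0.69553329 - 1.0500 * 1.00000000 * 0.49664754 = 0.3109


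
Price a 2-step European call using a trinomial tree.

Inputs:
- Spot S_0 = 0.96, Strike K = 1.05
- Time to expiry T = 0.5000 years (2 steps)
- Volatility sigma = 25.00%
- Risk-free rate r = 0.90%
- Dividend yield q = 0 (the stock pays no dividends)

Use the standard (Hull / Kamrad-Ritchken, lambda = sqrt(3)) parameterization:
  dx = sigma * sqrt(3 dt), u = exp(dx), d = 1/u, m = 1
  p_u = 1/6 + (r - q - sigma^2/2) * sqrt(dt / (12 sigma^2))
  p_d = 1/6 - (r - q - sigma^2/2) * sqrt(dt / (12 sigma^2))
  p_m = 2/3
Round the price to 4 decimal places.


Answer: Price = V(0,0) = 0.0391

Derivation:
dt = T/N = 0.250000; dx = sigma*sqrt(3*dt) = 0.216506
u = exp(dx) = 1.241731; d = 1/u = 0.805327
p_u = 0.153821, p_m = 0.666667, p_d = 0.179513
Discount per step: exp(-r*dt) = 0.997753
Stock lattice S(k, j) with j the centered position index:
  k=0: S(0,+0) = 0.9600
  k=1: S(1,-1) = 0.7731; S(1,+0) = 0.9600; S(1,+1) = 1.1921
  k=2: S(2,-2) = 0.6226; S(2,-1) = 0.7731; S(2,+0) = 0.9600; S(2,+1) = 1.1921; S(2,+2) = 1.4802
Terminal payoffs V(N, j) = max(S_T - K, 0):
  V(2,-2) = 0.000000; V(2,-1) = 0.000000; V(2,+0) = 0.000000; V(2,+1) = 0.142062; V(2,+2) = 0.430220
Backward induction: V(k, j) = exp(-r*dt) * [p_u * V(k+1, j+1) + p_m * V(k+1, j) + p_d * V(k+1, j-1)]
  V(1,-1) = exp(-r*dt) * [p_u*0.000000 + p_m*0.000000 + p_d*0.000000] = 0.000000
  V(1,+0) = exp(-r*dt) * [p_u*0.142062 + p_m*0.000000 + p_d*0.000000] = 0.021803
  V(1,+1) = exp(-r*dt) * [p_u*0.430220 + p_m*0.142062 + p_d*0.000000] = 0.160523
  V(0,+0) = exp(-r*dt) * [p_u*0.160523 + p_m*0.021803 + p_d*0.000000] = 0.039139


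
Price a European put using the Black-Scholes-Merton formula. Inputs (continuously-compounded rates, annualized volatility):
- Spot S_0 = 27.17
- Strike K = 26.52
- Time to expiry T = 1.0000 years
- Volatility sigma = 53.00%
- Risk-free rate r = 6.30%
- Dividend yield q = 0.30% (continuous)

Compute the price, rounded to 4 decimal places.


Answer: Price = 4.4055

Derivation:
d1 = (ln(S/K) + (r - q + 0.5*sigma^2) * T) / (sigma * sqrt(T)) = 0.42389483
d2 = d1 - sigma * sqrt(T) = -0.10610517
exp(-rT) = 0.93894347; exp(-qT) = 0.99700450
P = K * exp(-rT) * N(-d2) - S_0 * exp(-qT) * N(-d1)
N(-d1) = 0.33582126; N(-d2) = 0.54225055
P = 26.5200 * 0.93894347 * 0.54225055 - 27.1700 * 0.99700450 * 0.33582126 = 4.4055


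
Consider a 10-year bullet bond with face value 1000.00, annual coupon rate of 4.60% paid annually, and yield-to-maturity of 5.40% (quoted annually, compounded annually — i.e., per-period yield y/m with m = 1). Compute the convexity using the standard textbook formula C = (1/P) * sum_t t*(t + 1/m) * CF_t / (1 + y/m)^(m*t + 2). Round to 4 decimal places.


Coupon per period c = face * coupon_rate / m = 46.000000
Periods per year m = 1; per-period yield y/m = 0.054000
Number of cashflows N = 10
Cashflows (t years, CF_t, discount factor 1/(1+y/m)^(m*t), PV):
  t = 1.0000: CF_t = 46.000000, DF = 0.948767, PV = 43.643264
  t = 2.0000: CF_t = 46.000000, DF = 0.900158, PV = 41.407271
  t = 3.0000: CF_t = 46.000000, DF = 0.854040, PV = 39.285836
  t = 4.0000: CF_t = 46.000000, DF = 0.810285, PV = 37.273089
  t = 5.0000: CF_t = 46.000000, DF = 0.768771, PV = 35.363462
  t = 6.0000: CF_t = 46.000000, DF = 0.729384, PV = 33.551672
  t = 7.0000: CF_t = 46.000000, DF = 0.692015, PV = 31.832706
  t = 8.0000: CF_t = 46.000000, DF = 0.656561, PV = 30.201808
  t = 9.0000: CF_t = 46.000000, DF = 0.622923, PV = 28.654467
  t = 10.0000: CF_t = 1046.000000, DF = 0.591009, PV = 618.195125
Price P = sum_t PV_t = 939.408700
Convexity numerator sum_t t*(t + 1/m) * CF_t / (1+y/m)^(m*t + 2):
  t = 1.0000: term = 78.571672
  t = 2.0000: term = 223.638535
  t = 3.0000: term = 424.361546
  t = 4.0000: term = 671.033438
  t = 5.0000: term = 954.981174
  t = 6.0000: term = 1268.475943
  t = 7.0000: term = 1604.650149
  t = 8.0000: term = 1957.420892
  t = 9.0000: term = 2321.419464
  t = 10.0000: term = 61212.066187
Convexity = (1/P) * sum = 70716.619001 / 939.408700 = 75.277799

Answer: Convexity = 75.2778


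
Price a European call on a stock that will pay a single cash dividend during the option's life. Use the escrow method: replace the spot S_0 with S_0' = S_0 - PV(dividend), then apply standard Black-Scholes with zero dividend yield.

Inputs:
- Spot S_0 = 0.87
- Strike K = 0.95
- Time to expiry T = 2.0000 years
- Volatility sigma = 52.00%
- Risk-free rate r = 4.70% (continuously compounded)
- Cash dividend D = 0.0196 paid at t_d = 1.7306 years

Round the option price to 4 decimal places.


PV(D) = D * exp(-r * t_d) = 0.0196 * 0.92188186 = 0.01806888
S_0' = S_0 - PV(D) = 0.8700 - 0.01806888 = 0.85193112
d1 = (ln(S_0'/K) + (r + sigma^2/2)*T) / (sigma*sqrt(T)) = 0.34735762
d2 = d1 - sigma*sqrt(T) = -0.38803343
exp(-rT) = 0.91028276
N(d1) = 0.63583867; N(d2) = 0.34899565
C = S_0' * N(d1) - K * exp(-rT) * N(d2) = 0.85193112 * 0.63583867 - 0.9500 * 0.91028276 * 0.34899565 = 0.2399

Answer: Price = 0.2399


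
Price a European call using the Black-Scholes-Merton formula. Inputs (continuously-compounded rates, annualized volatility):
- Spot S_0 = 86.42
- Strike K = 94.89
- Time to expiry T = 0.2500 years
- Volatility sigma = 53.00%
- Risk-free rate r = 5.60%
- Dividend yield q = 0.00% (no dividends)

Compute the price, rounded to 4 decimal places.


Answer: Price = 6.3321

Derivation:
d1 = (ln(S/K) + (r - q + 0.5*sigma^2) * T) / (sigma * sqrt(T)) = -0.16749696
d2 = d1 - sigma * sqrt(T) = -0.43249696
exp(-rT) = 0.98609754; exp(-qT) = 1.00000000
C = S_0 * exp(-qT) * N(d1) - K * exp(-rT) * N(d2)
N(d1) = 0.43348952; N(d2) = 0.33269013
C = 86.4200 * 1.00000000 * 0.43348952 - 94.8900 * 0.98609754 * 0.33269013 = 6.3321


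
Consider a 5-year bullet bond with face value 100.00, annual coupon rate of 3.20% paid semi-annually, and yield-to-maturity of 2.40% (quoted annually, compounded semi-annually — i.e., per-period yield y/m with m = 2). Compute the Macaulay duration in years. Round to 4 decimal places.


Coupon per period c = face * coupon_rate / m = 1.600000
Periods per year m = 2; per-period yield y/m = 0.012000
Number of cashflows N = 10
Cashflows (t years, CF_t, discount factor 1/(1+y/m)^(m*t), PV):
  t = 0.5000: CF_t = 1.600000, DF = 0.988142, PV = 1.581028
  t = 1.0000: CF_t = 1.600000, DF = 0.976425, PV = 1.562280
  t = 1.5000: CF_t = 1.600000, DF = 0.964847, PV = 1.543755
  t = 2.0000: CF_t = 1.600000, DF = 0.953406, PV = 1.525450
  t = 2.5000: CF_t = 1.600000, DF = 0.942101, PV = 1.507362
  t = 3.0000: CF_t = 1.600000, DF = 0.930930, PV = 1.489488
  t = 3.5000: CF_t = 1.600000, DF = 0.919891, PV = 1.471826
  t = 4.0000: CF_t = 1.600000, DF = 0.908983, PV = 1.454373
  t = 4.5000: CF_t = 1.600000, DF = 0.898205, PV = 1.437128
  t = 5.0000: CF_t = 101.600000, DF = 0.887554, PV = 90.175505
Price P = sum_t PV_t = 103.748194
Macaulay numerator sum_t t * PV_t:
  t * PV_t at t = 0.5000: 0.790514
  t * PV_t at t = 1.0000: 1.562280
  t * PV_t at t = 1.5000: 2.315633
  t * PV_t at t = 2.0000: 3.050900
  t * PV_t at t = 2.5000: 3.768404
  t * PV_t at t = 3.0000: 4.468463
  t * PV_t at t = 3.5000: 5.151390
  t * PV_t at t = 4.0000: 5.817493
  t * PV_t at t = 4.5000: 6.467075
  t * PV_t at t = 5.0000: 450.877525
Macaulay duration D = (sum_t t * PV_t) / P = 484.269676 / 103.748194 = 4.667741

Answer: Macaulay duration = 4.6677 years


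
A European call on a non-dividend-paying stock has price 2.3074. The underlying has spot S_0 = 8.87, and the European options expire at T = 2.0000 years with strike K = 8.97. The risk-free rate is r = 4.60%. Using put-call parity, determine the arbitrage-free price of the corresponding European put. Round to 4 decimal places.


Answer: Put price = 1.6190

Derivation:
Put-call parity: C - P = S_0 * exp(-qT) - K * exp(-rT).
S_0 * exp(-qT) = 8.8700 * 1.00000000 = 8.87000000
K * exp(-rT) = 8.9700 * 0.91210515 = 8.18158319
P = C - S*exp(-qT) + K*exp(-rT)
P = 2.3074 - 8.87000000 + 8.18158319 = 1.6190


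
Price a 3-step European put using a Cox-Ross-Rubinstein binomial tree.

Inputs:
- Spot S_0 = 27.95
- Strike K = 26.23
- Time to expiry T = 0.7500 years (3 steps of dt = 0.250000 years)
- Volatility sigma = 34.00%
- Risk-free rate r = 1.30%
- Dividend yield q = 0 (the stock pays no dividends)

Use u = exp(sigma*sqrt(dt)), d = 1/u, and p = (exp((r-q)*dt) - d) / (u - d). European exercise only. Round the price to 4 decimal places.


Answer: Price = V(0,0) = 2.4595

Derivation:
dt = T/N = 0.250000
u = exp(sigma*sqrt(dt)) = 1.185305; d = 1/u = 0.843665
p = (exp((r-q)*dt) - d) / (u - d) = 0.467130
Discount per step: exp(-r*dt) = 0.996755
Stock lattice S(k, i) with i counting down-moves:
  k=0: S(0,0) = 27.9500
  k=1: S(1,0) = 33.1293; S(1,1) = 23.5804
  k=2: S(2,0) = 39.2683; S(2,1) = 27.9500; S(2,2) = 19.8940
  k=3: S(3,0) = 46.5449; S(3,1) = 33.1293; S(3,2) = 23.5804; S(3,3) = 16.7839
Terminal payoffs V(N, i) = max(K - S_T, 0):
  V(3,0) = 0.000000; V(3,1) = 0.000000; V(3,2) = 2.649568; V(3,3) = 9.446149
Backward induction: V(k, i) = exp(-r*dt) * [p * V(k+1, i) + (1-p) * V(k+1, i+1)].
  V(2,0) = exp(-r*dt) * [p*0.000000 + (1-p)*0.000000] = 0.000000
  V(2,1) = exp(-r*dt) * [p*0.000000 + (1-p)*2.649568] = 1.407293
  V(2,2) = exp(-r*dt) * [p*2.649568 + (1-p)*9.446149] = 6.250910
  V(1,0) = exp(-r*dt) * [p*0.000000 + (1-p)*1.407293] = 0.747470
  V(1,1) = exp(-r*dt) * [p*1.407293 + (1-p)*6.250910] = 3.975368
  V(0,0) = exp(-r*dt) * [p*0.747470 + (1-p)*3.975368] = 2.459512


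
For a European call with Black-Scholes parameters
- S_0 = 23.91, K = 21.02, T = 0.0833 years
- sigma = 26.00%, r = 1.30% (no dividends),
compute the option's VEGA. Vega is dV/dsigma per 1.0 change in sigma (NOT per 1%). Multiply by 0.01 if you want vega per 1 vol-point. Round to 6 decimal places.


d1 = 1.7686558116; d2 = 1.6936152892
phi(d1) = 0.0834915188; exp(-qT) = 1.0000000000; exp(-rT) = 0.9989176861
Vega = S * exp(-qT) * phi(d1) * sqrt(T) = 23.9100 * 1.0000000000 * 0.0834915188 * 0.2886173938 = 0.576162

Answer: Vega = 0.576162


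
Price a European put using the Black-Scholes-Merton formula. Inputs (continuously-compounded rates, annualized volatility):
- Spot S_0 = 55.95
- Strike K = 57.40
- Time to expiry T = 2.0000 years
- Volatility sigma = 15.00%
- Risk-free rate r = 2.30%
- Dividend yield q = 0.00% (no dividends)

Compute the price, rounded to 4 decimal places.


Answer: Price = 4.1346

Derivation:
d1 = (ln(S/K) + (r - q + 0.5*sigma^2) * T) / (sigma * sqrt(T)) = 0.20229916
d2 = d1 - sigma * sqrt(T) = -0.00983288
exp(-rT) = 0.95504196; exp(-qT) = 1.00000000
P = K * exp(-rT) * N(-d2) - S_0 * exp(-qT) * N(-d1)
N(-d1) = 0.41984143; N(-d2) = 0.50392269
P = 57.4000 * 0.95504196 * 0.50392269 - 55.9500 * 1.00000000 * 0.41984143 = 4.1346


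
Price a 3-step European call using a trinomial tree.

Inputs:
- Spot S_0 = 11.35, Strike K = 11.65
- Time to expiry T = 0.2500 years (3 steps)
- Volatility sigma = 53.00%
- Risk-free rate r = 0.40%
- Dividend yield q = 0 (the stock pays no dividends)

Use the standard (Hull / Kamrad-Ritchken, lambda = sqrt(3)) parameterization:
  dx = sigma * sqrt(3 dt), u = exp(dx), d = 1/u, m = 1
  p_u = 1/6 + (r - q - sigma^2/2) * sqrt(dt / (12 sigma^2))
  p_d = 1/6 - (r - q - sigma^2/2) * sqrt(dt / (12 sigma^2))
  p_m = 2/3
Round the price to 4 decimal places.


Answer: Price = V(0,0) = 1.0083

Derivation:
dt = T/N = 0.083333; dx = sigma*sqrt(3*dt) = 0.265000
u = exp(dx) = 1.303431; d = 1/u = 0.767206
p_u = 0.145212, p_m = 0.666667, p_d = 0.188121
Discount per step: exp(-r*dt) = 0.999667
Stock lattice S(k, j) with j the centered position index:
  k=0: S(0,+0) = 11.3500
  k=1: S(1,-1) = 8.7078; S(1,+0) = 11.3500; S(1,+1) = 14.7939
  k=2: S(2,-2) = 6.6807; S(2,-1) = 8.7078; S(2,+0) = 11.3500; S(2,+1) = 14.7939; S(2,+2) = 19.2829
  k=3: S(3,-3) = 5.1254; S(3,-2) = 6.6807; S(3,-1) = 8.7078; S(3,+0) = 11.3500; S(3,+1) = 14.7939; S(3,+2) = 19.2829; S(3,+3) = 25.1339
Terminal payoffs V(N, j) = max(S_T - K, 0):
  V(3,-3) = 0.000000; V(3,-2) = 0.000000; V(3,-1) = 0.000000; V(3,+0) = 0.000000; V(3,+1) = 3.143942; V(3,+2) = 7.632882; V(3,+3) = 13.483905
Backward induction: V(k, j) = exp(-r*dt) * [p_u * V(k+1, j+1) + p_m * V(k+1, j) + p_d * V(k+1, j-1)]
  V(2,-2) = exp(-r*dt) * [p_u*0.000000 + p_m*0.000000 + p_d*0.000000] = 0.000000
  V(2,-1) = exp(-r*dt) * [p_u*0.000000 + p_m*0.000000 + p_d*0.000000] = 0.000000
  V(2,+0) = exp(-r*dt) * [p_u*3.143942 + p_m*0.000000 + p_d*0.000000] = 0.456387
  V(2,+1) = exp(-r*dt) * [p_u*7.632882 + p_m*3.143942 + p_d*0.000000] = 3.203281
  V(2,+2) = exp(-r*dt) * [p_u*13.483905 + p_m*7.632882 + p_d*3.143942] = 7.635512
  V(1,-1) = exp(-r*dt) * [p_u*0.456387 + p_m*0.000000 + p_d*0.000000] = 0.066251
  V(1,+0) = exp(-r*dt) * [p_u*3.203281 + p_m*0.456387 + p_d*0.000000] = 0.769157
  V(1,+1) = exp(-r*dt) * [p_u*7.635512 + p_m*3.203281 + p_d*0.456387] = 3.329037
  V(0,+0) = exp(-r*dt) * [p_u*3.329037 + p_m*0.769157 + p_d*0.066251] = 1.008315


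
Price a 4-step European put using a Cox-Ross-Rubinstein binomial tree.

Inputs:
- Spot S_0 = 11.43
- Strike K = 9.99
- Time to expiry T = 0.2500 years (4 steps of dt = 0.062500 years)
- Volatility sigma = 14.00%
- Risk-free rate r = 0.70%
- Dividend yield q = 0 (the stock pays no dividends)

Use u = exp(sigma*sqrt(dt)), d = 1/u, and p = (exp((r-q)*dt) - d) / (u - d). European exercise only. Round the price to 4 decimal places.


Answer: Price = V(0,0) = 0.0034

Derivation:
dt = T/N = 0.062500
u = exp(sigma*sqrt(dt)) = 1.035620; d = 1/u = 0.965605
p = (exp((r-q)*dt) - d) / (u - d) = 0.497501
Discount per step: exp(-r*dt) = 0.999563
Stock lattice S(k, i) with i counting down-moves:
  k=0: S(0,0) = 11.4300
  k=1: S(1,0) = 11.8371; S(1,1) = 11.0369
  k=2: S(2,0) = 12.2588; S(2,1) = 11.4300; S(2,2) = 10.6573
  k=3: S(3,0) = 12.6954; S(3,1) = 11.8371; S(3,2) = 11.0369; S(3,3) = 10.2907
  k=4: S(4,0) = 13.1476; S(4,1) = 12.2588; S(4,2) = 11.4300; S(4,3) = 10.6573; S(4,4) = 9.9368
Terminal payoffs V(N, i) = max(K - S_T, 0):
  V(4,0) = 0.000000; V(4,1) = 0.000000; V(4,2) = 0.000000; V(4,3) = 0.000000; V(4,4) = 0.053235
Backward induction: V(k, i) = exp(-r*dt) * [p * V(k+1, i) + (1-p) * V(k+1, i+1)].
  V(3,0) = exp(-r*dt) * [p*0.000000 + (1-p)*0.000000] = 0.000000
  V(3,1) = exp(-r*dt) * [p*0.000000 + (1-p)*0.000000] = 0.000000
  V(3,2) = exp(-r*dt) * [p*0.000000 + (1-p)*0.000000] = 0.000000
  V(3,3) = exp(-r*dt) * [p*0.000000 + (1-p)*0.053235] = 0.026739
  V(2,0) = exp(-r*dt) * [p*0.000000 + (1-p)*0.000000] = 0.000000
  V(2,1) = exp(-r*dt) * [p*0.000000 + (1-p)*0.000000] = 0.000000
  V(2,2) = exp(-r*dt) * [p*0.000000 + (1-p)*0.026739] = 0.013430
  V(1,0) = exp(-r*dt) * [p*0.000000 + (1-p)*0.000000] = 0.000000
  V(1,1) = exp(-r*dt) * [p*0.000000 + (1-p)*0.013430] = 0.006746
  V(0,0) = exp(-r*dt) * [p*0.000000 + (1-p)*0.006746] = 0.003388


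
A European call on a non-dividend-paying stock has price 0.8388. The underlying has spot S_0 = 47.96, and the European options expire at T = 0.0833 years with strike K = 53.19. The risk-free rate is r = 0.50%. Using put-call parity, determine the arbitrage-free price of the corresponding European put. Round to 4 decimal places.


Put-call parity: C - P = S_0 * exp(-qT) - K * exp(-rT).
S_0 * exp(-qT) = 47.9600 * 1.00000000 = 47.96000000
K * exp(-rT) = 53.1900 * 0.99958359 = 53.16785098
P = C - S*exp(-qT) + K*exp(-rT)
P = 0.8388 - 47.96000000 + 53.16785098 = 6.0467

Answer: Put price = 6.0467


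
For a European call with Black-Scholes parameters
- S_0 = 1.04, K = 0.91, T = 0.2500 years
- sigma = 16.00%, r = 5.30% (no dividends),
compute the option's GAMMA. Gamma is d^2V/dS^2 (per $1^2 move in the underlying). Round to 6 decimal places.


d1 = 1.8747674078; d2 = 1.7947674078
phi(d1) = 0.0688162789; exp(-qT) = 1.0000000000; exp(-rT) = 0.9868373948
Gamma = exp(-qT) * phi(d1) / (S * sigma * sqrt(T)) = 1.0000000000 * 0.0688162789 / (1.0400 * 0.1600 * 0.5000000000) = 0.827119

Answer: Gamma = 0.827119


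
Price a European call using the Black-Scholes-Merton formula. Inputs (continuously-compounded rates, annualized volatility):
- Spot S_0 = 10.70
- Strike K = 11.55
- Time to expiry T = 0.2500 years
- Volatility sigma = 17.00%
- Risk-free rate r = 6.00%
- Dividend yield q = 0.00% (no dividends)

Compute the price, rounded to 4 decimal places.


Answer: Price = 0.1288

Derivation:
d1 = (ln(S/K) + (r - q + 0.5*sigma^2) * T) / (sigma * sqrt(T)) = -0.68034348
d2 = d1 - sigma * sqrt(T) = -0.76534348
exp(-rT) = 0.98511194; exp(-qT) = 1.00000000
C = S_0 * exp(-qT) * N(d1) - K * exp(-rT) * N(d2)
N(d1) = 0.24814350; N(d2) = 0.22203352
C = 10.7000 * 1.00000000 * 0.24814350 - 11.5500 * 0.98511194 * 0.22203352 = 0.1288


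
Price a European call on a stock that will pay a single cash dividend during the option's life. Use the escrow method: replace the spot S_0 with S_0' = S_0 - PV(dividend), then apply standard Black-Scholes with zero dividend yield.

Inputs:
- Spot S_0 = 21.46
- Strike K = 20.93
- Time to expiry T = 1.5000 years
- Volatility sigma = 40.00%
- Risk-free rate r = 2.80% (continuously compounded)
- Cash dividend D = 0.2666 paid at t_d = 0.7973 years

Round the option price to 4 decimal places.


PV(D) = D * exp(-r * t_d) = 0.2666 * 0.97792295 = 0.26071426
S_0' = S_0 - PV(D) = 21.4600 - 0.26071426 = 21.19928574
d1 = (ln(S_0'/K) + (r + sigma^2/2)*T) / (sigma*sqrt(T)) = 0.35677625
d2 = d1 - sigma*sqrt(T) = -0.13312170
exp(-rT) = 0.95886978
N(d1) = 0.63937034; N(d2) = 0.44704857
C = S_0' * N(d1) - K * exp(-rT) * N(d2) = 21.19928574 * 0.63937034 - 20.9300 * 0.95886978 * 0.44704857 = 4.5823

Answer: Price = 4.5823


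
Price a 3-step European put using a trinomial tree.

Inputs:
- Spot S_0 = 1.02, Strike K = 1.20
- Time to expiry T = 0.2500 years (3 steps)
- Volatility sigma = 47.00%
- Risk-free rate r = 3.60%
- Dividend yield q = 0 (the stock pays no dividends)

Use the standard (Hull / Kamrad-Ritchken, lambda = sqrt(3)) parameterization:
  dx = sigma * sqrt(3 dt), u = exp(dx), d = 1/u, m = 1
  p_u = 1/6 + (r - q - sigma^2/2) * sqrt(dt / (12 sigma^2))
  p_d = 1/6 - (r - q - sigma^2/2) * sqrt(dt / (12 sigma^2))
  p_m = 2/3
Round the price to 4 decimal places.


Answer: Price = V(0,0) = 0.2120

Derivation:
dt = T/N = 0.083333; dx = sigma*sqrt(3*dt) = 0.235000
u = exp(dx) = 1.264909; d = 1/u = 0.790571
p_u = 0.153466, p_m = 0.666667, p_d = 0.179867
Discount per step: exp(-r*dt) = 0.997004
Stock lattice S(k, j) with j the centered position index:
  k=0: S(0,+0) = 1.0200
  k=1: S(1,-1) = 0.8064; S(1,+0) = 1.0200; S(1,+1) = 1.2902
  k=2: S(2,-2) = 0.6375; S(2,-1) = 0.8064; S(2,+0) = 1.0200; S(2,+1) = 1.2902; S(2,+2) = 1.6320
  k=3: S(3,-3) = 0.5040; S(3,-2) = 0.6375; S(3,-1) = 0.8064; S(3,+0) = 1.0200; S(3,+1) = 1.2902; S(3,+2) = 1.6320; S(3,+3) = 2.0643
Terminal payoffs V(N, j) = max(K - S_T, 0):
  V(3,-3) = 0.696009; V(3,-2) = 0.562498; V(3,-1) = 0.393618; V(3,+0) = 0.180000; V(3,+1) = 0.000000; V(3,+2) = 0.000000; V(3,+3) = 0.000000
Backward induction: V(k, j) = exp(-r*dt) * [p_u * V(k+1, j+1) + p_m * V(k+1, j) + p_d * V(k+1, j-1)]
  V(2,-2) = exp(-r*dt) * [p_u*0.393618 + p_m*0.562498 + p_d*0.696009] = 0.558915
  V(2,-1) = exp(-r*dt) * [p_u*0.180000 + p_m*0.393618 + p_d*0.562498] = 0.390039
  V(2,+0) = exp(-r*dt) * [p_u*0.000000 + p_m*0.180000 + p_d*0.393618] = 0.190227
  V(2,+1) = exp(-r*dt) * [p_u*0.000000 + p_m*0.000000 + p_d*0.180000] = 0.032279
  V(2,+2) = exp(-r*dt) * [p_u*0.000000 + p_m*0.000000 + p_d*0.000000] = 0.000000
  V(1,-1) = exp(-r*dt) * [p_u*0.190227 + p_m*0.390039 + p_d*0.558915] = 0.388582
  V(1,+0) = exp(-r*dt) * [p_u*0.032279 + p_m*0.190227 + p_d*0.390039] = 0.201322
  V(1,+1) = exp(-r*dt) * [p_u*0.000000 + p_m*0.032279 + p_d*0.190227] = 0.055568
  V(0,+0) = exp(-r*dt) * [p_u*0.055568 + p_m*0.201322 + p_d*0.388582] = 0.211999
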